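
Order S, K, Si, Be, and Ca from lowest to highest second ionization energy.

Ca < Si < Be < S < K

Consider each +1 ion: S⁺ still has 5 valence electrons; K⁺ is the bare [Ar] core; Si⁺ still has 3 valence electrons; Be⁺ still has 1 valence electron; Ca⁺ still has 1 valence electron.
Core electrons are held far more tightly than valence electrons, so K tops the IE_2 order.
Valence configurations: S⁺ [Ne]3s²3p³, Si⁺ [Ne]3s²3p¹, Be⁺ [He]2s¹, Ca⁺ [Ar]4s¹.
The numbers (kJ/mol): S 2252, K 3052, Si 1577, Be 1757, Ca 1145.
Hence IE_2: Ca < Si < Be < S < K.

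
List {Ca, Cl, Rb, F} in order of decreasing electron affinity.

Cl > F > Rb > Ca

EA tends to increase across a period and decrease down a group, though the pattern is less regular than for IE or radius.
Neither a single period nor a single group — weigh both effects.
Rb > Ca: this pair runs against the simple trend — see the exception note.
F > Rb: both effects reinforce here, so F is clearly the higher of the two.
Cl > F: this pair runs against the simple trend — see the exception note.
Note the exception: Rb has a higher electron affinity than Ca, contrary to the simple trend — adding an electron to Ca (ns²) has to open a new, higher-energy np subshell, which is unfavourable.
Note the exception: Cl has a higher electron affinity than F, contrary to the simple trend — F's small 2p subshell makes the incoming electron feel strong e⁻–e⁻ repulsion, so Cl actually releases more energy on gaining an electron.
Tabulated electron affinity (kJ/mol): F 328, Cl 349, Ca 2, Rb 47.
So from highest to lowest: Cl > F > Rb > Ca.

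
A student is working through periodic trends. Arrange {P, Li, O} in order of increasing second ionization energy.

Consider each +1 ion: P⁺ still has 4 valence electrons; Li⁺ is the bare [He] core; O⁺ still has 5 valence electrons.
Core electrons are held far more tightly than valence electrons, so Li tops the IE_2 order.
Valence configurations: P⁺ [Ne]3s²3p², O⁺ [He]2s²2p³.
Tabulated IE_2 (kJ/mol): P 1907, Li 7298, O 3388.
Overall IE_2 order: P < O < Li.

P < O < Li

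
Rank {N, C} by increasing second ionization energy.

Consider each +1 ion: N⁺ still has 4 valence electrons; C⁺ still has 3 valence electrons.
All are still removing valence electrons, so compare the +1 ions as you would atoms: IE_2 generally rises across a period (higher Z_eff) and falls down a group (larger shell), subject to the usual subshell exceptions.
Valence configurations: N⁺ [He]2s²2p², C⁺ [He]2s²2p¹.
The numbers (kJ/mol): N 2856, C 2353.
So the second ionization energies run C < N.

C < N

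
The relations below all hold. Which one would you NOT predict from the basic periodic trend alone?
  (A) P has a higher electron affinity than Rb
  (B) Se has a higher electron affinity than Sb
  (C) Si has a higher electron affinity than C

(C)

The general trend: electron affinity increases across a period and decreases down a group.
(A) P (period 3, group 15) vs Rb (period 5, group 1): the stated order agrees with the simple trend.
(B) Se (period 4, group 16) vs Sb (period 5, group 15): the stated order agrees with the simple trend.
(C) Si (period 3, group 14) vs C (period 2, group 14): the stated order contradicts the simple trend.
The exception is (C): Si's larger, more diffuse 3p orbitals accept an added electron slightly more readily than C's compact 2p.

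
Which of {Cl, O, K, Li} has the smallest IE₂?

After 1 electron has been removed, what remains? Cl⁺ still has 6 valence electrons; O⁺ still has 5 valence electrons; K⁺ is the bare [Ar] core; Li⁺ is the bare [He] core.
Usually core removal costs more than valence removal, but here the competition is close: a tightly held n=2 valence electron can cost more to remove than an n=3 core electron, so the actual values have to decide it.
Valence configurations: Cl⁺ [Ne]3s²3p⁴, O⁺ [He]2s²2p³.
The numbers (kJ/mol): Cl 2298, O 3388, K 3052, Li 7298.
Putting it together, IE_2: Cl < K < O < Li.

Cl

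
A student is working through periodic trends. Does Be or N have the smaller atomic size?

Atomic radius shrinks across a period as nuclear charge pulls the same shell inward, and grows down a group as new shells are added.
All lie in period 2, so atomic radius increases right to left.
So N has the smaller atomic size (N < Be).

N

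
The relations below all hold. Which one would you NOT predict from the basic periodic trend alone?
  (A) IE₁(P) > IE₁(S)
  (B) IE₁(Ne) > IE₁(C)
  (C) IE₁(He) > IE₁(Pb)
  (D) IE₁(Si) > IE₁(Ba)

The general trend: IE₁ increases across a period and decreases down a group.
(A) P (period 3, group 15) vs S (period 3, group 16): the stated order contradicts the simple trend.
(B) Ne (period 2, group 18) vs C (period 2, group 14): the stated order agrees with the simple trend.
(C) He (period 1, group 18) vs Pb (period 6, group 14): the stated order agrees with the simple trend.
(D) Si (period 3, group 14) vs Ba (period 6, group 2): the stated order agrees with the simple trend.
The exception is (A): S (3p⁴) ionizes more easily than half-filled P (3p³) because the paired 3p electron in S is pushed out by e⁻–e⁻ repulsion.

(A)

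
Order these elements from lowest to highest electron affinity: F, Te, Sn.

F is in period 2, group 17; Sn is in period 5, group 14; Te is in period 5, group 16.
Electron affinity generally becomes more exothermic across a period toward the halogens and less exothermic down a group.
These span different periods and groups, so the two trends combine.
Te > Sn: both are in period 5; the period trend gives Te the larger value.
F > Te: relative to Te, both the across-period and down-group shifts push F's electron affinity up.
Tabulated electron affinity (kJ/mol): F 328, Sn 107, Te 190.
So from lowest to highest: Sn < Te < F.

Sn, Te, F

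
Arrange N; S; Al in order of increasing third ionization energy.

Al < S < N

IE_3 is the cost of taking one more electron from the +2 cation: N²⁺ still has 3 valence electrons; S²⁺ still has 4 valence electrons; Al²⁺ still has 1 valence electron.
All are still removing valence electrons, so compare the +2 ions as you would atoms: IE_3 generally rises across a period (higher Z_eff) and falls down a group (larger shell), subject to the usual subshell exceptions.
Valence configurations: N²⁺ [He]2s²2p¹, S²⁺ [Ne]3s²3p², Al²⁺ [Ne]3s¹.
The numbers (kJ/mol): N 4578, S 3357, Al 2745.
Putting it together, IE_3: Al < S < N.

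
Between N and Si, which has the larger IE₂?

N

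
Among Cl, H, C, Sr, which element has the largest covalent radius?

Sr

H is in period 1, group 1; C is in period 2, group 14; Cl is in period 3, group 17; Sr is in period 5, group 2.
Across a period the added protons contract the valence shell; down a group each new principal shell makes the atom larger.
Neither a single period nor a single group — weigh both effects.
C > H: the two effects oppose for this pair; the down-group effect wins (75 vs 32 pm).
Cl > C: the two effects oppose for this pair; the down-group effect wins (99 vs 75 pm).
Sr > Cl: relative to Cl, both the across-period and down-group shifts push Sr's atomic radius up.
Approximate values (pm): H 32, C 75, Cl 99, Sr 185.
The largest covalent radius among these belongs to Sr.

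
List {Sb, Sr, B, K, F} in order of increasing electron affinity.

B is in period 2, group 13; F is in period 2, group 17; K is in period 4, group 1; Sr is in period 5, group 2; Sb is in period 5, group 15.
Adding an electron releases more energy for atoms nearer the top right (short of the noble gases).
Neither a single period nor a single group — weigh both effects.
B > Sr: relative to Sr, both the across-period and down-group shifts push B's electron affinity up.
K > B: this pair runs against the simple trend — see the exception note.
Sb > K: the two effects oppose for this pair; the across-period effect wins (103 vs 48 kJ/mol).
F > Sb: relative to Sb, both the across-period and down-group shifts push F's electron affinity up.
Note the exception: K has a higher electron affinity than B, contrary to the simple trend — B's ns²np¹ configuration gives only a small electron affinity — the sparsely filled np subshell binds an added electron weakly.
Tabulated electron affinity (kJ/mol): B 27, F 328, K 48, Sr 5, Sb 103.
So from lowest to highest: Sr < B < K < Sb < F.

Sr, B, K, Sb, F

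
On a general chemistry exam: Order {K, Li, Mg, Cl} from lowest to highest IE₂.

Consider each +1 ion: K⁺ is the bare [Ar] core; Li⁺ is the bare [He] core; Mg⁺ still has 1 valence electron; Cl⁺ still has 6 valence electrons.
Core electrons are held far more tightly than valence electrons, so K and Li top the IE_2 order.
Valence configurations: Mg⁺ [Ne]3s¹, Cl⁺ [Ne]3s²3p⁴.
Tabulated IE_2 (kJ/mol): K 3052, Li 7298, Mg 1451, Cl 2298.
Putting it together, IE_2: Mg < Cl < K < Li.

Mg, Cl, K, Li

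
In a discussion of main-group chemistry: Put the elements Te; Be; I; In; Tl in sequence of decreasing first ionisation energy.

I > Be > Te > Tl > In

Removing the outermost electron gets harder across a period and easier down a group.
Neither a single period nor a single group — weigh both effects.
Tl > In: this pair runs against the simple trend — see the exception note.
Te > Tl: both effects reinforce here, so Te is clearly the higher of the two.
Be > Te: period and group pull opposite ways; the down-group shift dominates (900 vs 869 kJ/mol).
I > Be: the two effects oppose for this pair; the across-period effect wins (1008 vs 900 kJ/mol).
Note the exception: Tl has a higher first ionization energy than In, contrary to the simple trend — relativistic 6s stabilisation and poor 4f/5d shielding distort the trend for the heavy p-block elements.
For reference (kJ/mol): Be 900, In 558, Te 869, I 1008, Tl 589.
So from highest to lowest: I > Be > Te > Tl > In.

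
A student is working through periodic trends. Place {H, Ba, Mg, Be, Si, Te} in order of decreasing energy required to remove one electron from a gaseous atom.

H is in period 1, group 1; Be is in period 2, group 2; Mg is in period 3, group 2; Si is in period 3, group 14; Te is in period 5, group 16; Ba is in period 6, group 2.
First ionization energy rises across a period (greater Z_eff holds electrons more tightly) and falls down a group (valence electrons are farther from the nucleus).
Here both period and group differ, so the two effects have to be weighed against each other.
Mg > Ba: they share group 2; the group trend gives Mg the larger value.
Si > Mg: Si lies to the right of Mg in period 3, so the across-period effect alone puts Si higher.
Te > Si: the two effects oppose for this pair; the across-period effect wins (869 vs 786 kJ/mol).
Be > Te: the two effects oppose for this pair; the down-group effect wins (900 vs 869 kJ/mol).
H > Be: the two effects oppose for this pair; the down-group effect wins (1312 vs 900 kJ/mol).
For reference (kJ/mol): H 1312, Be 900, Mg 738, Si 786, Te 869, Ba 503.
So from highest to lowest: H > Be > Te > Si > Mg > Ba.

H > Be > Te > Si > Mg > Ba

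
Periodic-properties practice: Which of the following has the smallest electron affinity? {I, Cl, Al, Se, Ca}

Al is in period 3, group 13; Cl is in period 3, group 17; Ca is in period 4, group 2; Se is in period 4, group 16; I is in period 5, group 17.
Electron affinity generally becomes more exothermic across a period toward the halogens and less exothermic down a group.
Neither a single period nor a single group — weigh both effects.
Al > Ca: both effects reinforce here, so Al is clearly the higher of the two.
Se > Al: period and group pull opposite ways; the across-period shift dominates (195 vs 42 kJ/mol).
I > Se: period and group pull opposite ways; the across-period shift dominates (295 vs 195 kJ/mol).
Cl > I: they share group 17; the group trend gives Cl the larger value.
Approximate values (kJ/mol): Al 42, Cl 349, Ca 2, Se 195, I 295.
The smallest electron affinity among these belongs to Ca.

Ca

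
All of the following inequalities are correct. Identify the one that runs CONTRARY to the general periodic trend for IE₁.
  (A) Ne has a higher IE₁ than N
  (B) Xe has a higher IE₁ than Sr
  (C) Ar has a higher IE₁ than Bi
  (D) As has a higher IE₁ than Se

(D)

The general trend: IE₁ increases across a period and decreases down a group.
(A) Ne (period 2, group 18) vs N (period 2, group 15): the stated order agrees with the simple trend.
(B) Xe (period 5, group 18) vs Sr (period 5, group 2): the stated order agrees with the simple trend.
(C) Ar (period 3, group 18) vs Bi (period 6, group 15): the stated order agrees with the simple trend.
(D) As (period 4, group 15) vs Se (period 4, group 16): the stated order contradicts the simple trend.
The exception is (D): Se (4p⁴) ionizes more easily than half-filled As (4p³).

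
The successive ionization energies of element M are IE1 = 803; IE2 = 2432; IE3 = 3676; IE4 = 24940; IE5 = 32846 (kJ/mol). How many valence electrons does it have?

Look for the largest jump between consecutive ionization energies: IE4/IE3 ≈ 6.8, far larger than any earlier ratio.
That jump marks the point where a core electron is being removed. So the atom has 3 valence electrons.

3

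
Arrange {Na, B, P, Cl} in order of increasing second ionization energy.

The second ionization energy removes an electron from the +1 ion. For each element: Na⁺ is the bare [Ne] core; B⁺ still has 2 valence electrons; P⁺ still has 4 valence electrons; Cl⁺ still has 6 valence electrons.
Core electrons are held far more tightly than valence electrons, so Na tops the IE_2 order.
Valence configurations: B⁺ [He]2s², P⁺ [Ne]3s²3p², Cl⁺ [Ne]3s²3p⁴.
The numbers (kJ/mol): Na 4562, B 2427, P 1907, Cl 2298.
Overall IE_2 order: P < Cl < B < Na.

P < Cl < B < Na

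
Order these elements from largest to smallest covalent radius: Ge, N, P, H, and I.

H is in period 1, group 1; N is in period 2, group 15; P is in period 3, group 15; Ge is in period 4, group 14; I is in period 5, group 17.
Atomic radius shrinks across a period as nuclear charge pulls the same shell inward, and grows down a group as new shells are added.
Here both period and group differ, so the two effects have to be weighed against each other.
N > H: the two effects oppose for this pair; the down-group effect wins (71 vs 32 pm).
P > N: P sits below N in group 15, so the down-group effect alone puts P larger.
Ge > P: both effects reinforce here, so Ge is clearly the larger of the two.
I > Ge: period and group pull opposite ways; the down-group shift dominates (133 vs 121 pm).
Approximate values (pm): H 32, N 71, P 111, Ge 121, I 133.
So from largest to smallest: I > Ge > P > N > H.

I, Ge, P, N, H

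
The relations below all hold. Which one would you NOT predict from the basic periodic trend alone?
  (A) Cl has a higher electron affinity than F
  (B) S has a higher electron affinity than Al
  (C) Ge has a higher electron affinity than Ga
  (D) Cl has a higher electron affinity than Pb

(A)

The general trend: electron affinity increases across a period and decreases down a group.
(A) Cl (period 3, group 17) vs F (period 2, group 17): the stated order contradicts the simple trend.
(B) S (period 3, group 16) vs Al (period 3, group 13): the stated order agrees with the simple trend.
(C) Ge (period 4, group 14) vs Ga (period 4, group 13): the stated order agrees with the simple trend.
(D) Cl (period 3, group 17) vs Pb (period 6, group 14): the stated order agrees with the simple trend.
The exception is (A): F's small 2p subshell makes the incoming electron feel strong e⁻–e⁻ repulsion, so Cl actually releases more energy on gaining an electron.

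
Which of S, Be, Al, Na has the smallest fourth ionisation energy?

S

The fourth ionization energy removes an electron from the +3 ion. For each element: S³⁺ still has 3 valence electrons; Be³⁺ is already 1 electron into the core; Al³⁺ is the bare [Ne] core; Na³⁺ is already 2 electrons into the core.
Breaking into a closed-shell core is much more expensive than removing a leftover valence electron — Na, Al and Be have the largest IE_4 here.
Approximate IE_4 values (kJ/mol): S 4556, Be 21007, Al 11577, Na 9543.
So the fourth ionization energies run S < Na < Al < Be.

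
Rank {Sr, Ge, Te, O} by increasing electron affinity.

O is in period 2, group 16; Ge is in period 4, group 14; Sr is in period 5, group 2; Te is in period 5, group 16.
EA tends to increase across a period and decrease down a group, though the pattern is less regular than for IE or radius.
Neither a single period nor a single group — weigh both effects.
Ge > Sr: both effects reinforce here, so Ge is clearly the higher of the two.
O > Ge: relative to Ge, both the across-period and down-group shifts push O's electron affinity up.
Te > O: this pair runs against the simple trend — see the exception note.
Note the exception: Te has a higher electron affinity than O, contrary to the simple trend — O's compact 2p subshell gives strong electron–electron repulsion on the added electron.
Approximate values (kJ/mol): O 141, Ge 119, Sr 5, Te 190.
So from lowest to highest: Sr < Ge < O < Te.

Sr < Ge < O < Te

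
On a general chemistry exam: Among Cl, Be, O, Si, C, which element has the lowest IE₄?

Si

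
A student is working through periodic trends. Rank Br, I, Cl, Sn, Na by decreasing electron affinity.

Cl > Br > I > Sn > Na

Na is in period 3, group 1; Cl is in period 3, group 17; Br is in period 4, group 17; Sn is in period 5, group 14; I is in period 5, group 17.
EA tends to increase across a period and decrease down a group, though the pattern is less regular than for IE or radius.
Here both period and group differ, so the two effects have to be weighed against each other.
Sn > Na: the two effects oppose for this pair; the across-period effect wins (107 vs 53 kJ/mol).
I > Sn: I lies to the right of Sn in period 5, so the across-period effect alone puts I higher.
Br > I: Br sits above I in group 17, so the down-group effect alone puts Br higher.
Cl > Br: they share group 17; the group trend gives Cl the larger value.
For reference (kJ/mol): Na 53, Cl 349, Br 325, Sn 107, I 295.
So from highest to lowest: Cl > Br > I > Sn > Na.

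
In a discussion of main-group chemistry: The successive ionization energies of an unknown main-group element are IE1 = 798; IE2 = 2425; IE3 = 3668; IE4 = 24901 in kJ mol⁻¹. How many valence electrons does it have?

3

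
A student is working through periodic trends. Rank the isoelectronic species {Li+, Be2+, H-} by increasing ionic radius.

All of these have 2 electrons, so size is governed by nuclear charge alone: the more protons, the stronger the pull on the same electron cloud, and the smaller the ion.
Nuclear charges: Be2+ (Z=4), Li+ (Z=3), H- (Z=1).
Smallest to largest: Be2+ < Li+ < H-.

Be2+ < Li+ < H-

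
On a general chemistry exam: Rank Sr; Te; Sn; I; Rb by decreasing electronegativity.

Electronegativity increases across a period and decreases down a group, tracking effective nuclear charge and atomic size.
All lie in period 5, so electronegativity increases left to right.
So from highest to lowest: I > Te > Sn > Sr > Rb.

I, Te, Sn, Sr, Rb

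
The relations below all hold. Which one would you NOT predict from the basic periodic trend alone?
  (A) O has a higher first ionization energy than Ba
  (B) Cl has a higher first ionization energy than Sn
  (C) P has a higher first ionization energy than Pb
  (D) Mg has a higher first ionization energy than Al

The general trend: first ionization energy increases across a period and decreases down a group.
(A) O (period 2, group 16) vs Ba (period 6, group 2): the stated order agrees with the simple trend.
(B) Cl (period 3, group 17) vs Sn (period 5, group 14): the stated order agrees with the simple trend.
(C) P (period 3, group 15) vs Pb (period 6, group 14): the stated order agrees with the simple trend.
(D) Mg (period 3, group 2) vs Al (period 3, group 13): the stated order contradicts the simple trend.
The exception is (D): Al's single 3p electron is easier to remove than one from Mg's filled 3s².

(D)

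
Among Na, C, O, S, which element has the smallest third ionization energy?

S

Consider each +2 ion: Na²⁺ is already 1 electron into the core; C²⁺ still has 2 valence electrons; O²⁺ still has 4 valence electrons; S²⁺ still has 4 valence electrons.
Pulling an electron out of a noble-gas core costs far more than removing a remaining valence electron, so Na sits at the high end of IE_3.
Valence configurations: C²⁺ [He]2s², O²⁺ [He]2s²2p², S²⁺ [Ne]3s²3p².
Tabulated IE_3 (kJ/mol): Na 6910, C 4620, O 5300, S 3357.
Putting it together, IE_3: S < C < O < Na.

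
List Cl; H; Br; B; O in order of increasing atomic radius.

H is in period 1, group 1; B is in period 2, group 13; O is in period 2, group 16; Cl is in period 3, group 17; Br is in period 4, group 17.
Moving right in a period, electrons are added to the same shell under a stronger nuclear pull, so atoms get smaller; moving down, a new shell is opened and atoms get larger.
Neither a single period nor a single group — weigh both effects.
O > H: the two effects oppose for this pair; the down-group effect wins (63 vs 32 pm).
B > O: B lies to the left of O in period 2, so the across-period effect alone puts B larger.
Cl > B: the two effects oppose for this pair; the down-group effect wins (99 vs 85 pm).
Br > Cl: Br sits below Cl in group 17, so the down-group effect alone puts Br larger.
Tabulated atomic radius (pm): H 32, B 85, O 63, Cl 99, Br 114.
So from smallest to largest: H < O < B < Cl < Br.

H < O < B < Cl < Br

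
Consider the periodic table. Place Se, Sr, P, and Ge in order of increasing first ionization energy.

Sr, Ge, Se, P

Removing the outermost electron gets harder across a period and easier down a group.
Neither a single period nor a single group — weigh both effects.
Ge > Sr: relative to Sr, both the across-period and down-group shifts push Ge's first ionization energy up.
Se > Ge: both are in period 4; the period trend gives Se the larger value.
P > Se: the two effects oppose for this pair; the down-group effect wins (1012 vs 941 kJ/mol).
Tabulated first ionization energy (kJ/mol): P 1012, Ge 762, Se 941, Sr 550.
So from lowest to highest: Sr < Ge < Se < P.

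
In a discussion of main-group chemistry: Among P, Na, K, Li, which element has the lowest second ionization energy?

P

After 1 electron has been removed, what remains? P⁺ still has 4 valence electrons; Na⁺ is the bare [Ne] core; K⁺ is the bare [Ar] core; Li⁺ is the bare [He] core.
Core electrons are held far more tightly than valence electrons, so K, Na and Li top the IE_2 order.
Tabulated IE_2 (kJ/mol): P 1907, Na 4562, K 3052, Li 7298.
Putting it together, IE_2: P < K < Na < Li.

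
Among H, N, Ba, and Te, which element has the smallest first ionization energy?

Ba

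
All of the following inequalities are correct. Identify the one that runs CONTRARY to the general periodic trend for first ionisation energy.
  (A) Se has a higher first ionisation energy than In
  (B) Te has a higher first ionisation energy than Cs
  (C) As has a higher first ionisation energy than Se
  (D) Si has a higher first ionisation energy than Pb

(C)

The general trend: first ionisation energy increases across a period and decreases down a group.
(A) Se (period 4, group 16) vs In (period 5, group 13): the stated order agrees with the simple trend.
(B) Te (period 5, group 16) vs Cs (period 6, group 1): the stated order agrees with the simple trend.
(C) As (period 4, group 15) vs Se (period 4, group 16): the stated order contradicts the simple trend.
(D) Si (period 3, group 14) vs Pb (period 6, group 14): the stated order agrees with the simple trend.
The exception is (C): Se (4p⁴) ionizes more easily than half-filled As (4p³).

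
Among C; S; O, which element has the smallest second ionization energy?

After 1 electron has been removed, what remains? C⁺ still has 3 valence electrons; S⁺ still has 5 valence electrons; O⁺ still has 5 valence electrons.
All are still removing valence electrons, so compare the +1 ions as you would atoms: IE_2 generally rises across a period (higher Z_eff) and falls down a group (larger shell), subject to the usual subshell exceptions.
Valence configurations: C⁺ [He]2s²2p¹, S⁺ [Ne]3s²3p³, O⁺ [He]2s²2p³.
Tabulated IE_2 (kJ/mol): C 2353, S 2252, O 3388.
Putting it together, IE_2: S < C < O.

S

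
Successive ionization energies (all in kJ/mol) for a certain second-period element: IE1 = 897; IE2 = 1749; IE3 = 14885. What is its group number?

Group 2

Look for the largest jump between consecutive ionization energies: IE3/IE2 ≈ 8.5, far larger than any earlier ratio.
That jump marks the point where a core electron is being removed. So the atom has 2 valence electrons.
A main-group element with 2 valence electrons is in group 2.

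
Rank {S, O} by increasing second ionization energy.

Consider each +1 ion: S⁺ still has 5 valence electrons; O⁺ still has 5 valence electrons.
All are still removing valence electrons, so compare the +1 ions as you would atoms: IE_2 generally rises across a period (higher Z_eff) and falls down a group (larger shell), subject to the usual subshell exceptions.
Valence configurations: S⁺ [Ne]3s²3p³, O⁺ [He]2s²2p³.
Tabulated IE_2 (kJ/mol): S 2252, O 3388.
Overall IE_2 order: S < O.

S, O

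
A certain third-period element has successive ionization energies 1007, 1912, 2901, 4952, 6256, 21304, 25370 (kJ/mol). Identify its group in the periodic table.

Group 15

Look for the largest jump between consecutive ionization energies: IE6/IE5 ≈ 3.4, far larger than any earlier ratio.
That jump marks the point where a core electron is being removed. So the atom has 5 valence electrons.
A main-group element with 5 valence electrons is in group 15.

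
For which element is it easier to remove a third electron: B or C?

Consider each +2 ion: B²⁺ still has 1 valence electron; C²⁺ still has 2 valence electrons.
All are still removing valence electrons, so compare the +2 ions as you would atoms: IE_3 generally rises across a period (higher Z_eff) and falls down a group (larger shell), subject to the usual subshell exceptions.
Valence configurations: B²⁺ [He]2s¹, C²⁺ [He]2s².
Approximate IE_3 values (kJ/mol): B 3660, C 4620.
Overall IE_3 order: B < C.

B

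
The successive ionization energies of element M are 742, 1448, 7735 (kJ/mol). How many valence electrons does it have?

2

Look for the largest jump between consecutive ionization energies: IE3/IE2 ≈ 5.3, far larger than any earlier ratio.
That jump marks the point where a core electron is being removed. So the atom has 2 valence electrons.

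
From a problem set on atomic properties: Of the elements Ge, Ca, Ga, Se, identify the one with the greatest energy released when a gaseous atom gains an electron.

Ca is in period 4, group 2; Ga is in period 4, group 13; Ge is in period 4, group 14; Se is in period 4, group 16.
EA tends to increase across a period and decrease down a group, though the pattern is less regular than for IE or radius.
All lie in period 4, so electron affinity increases left to right.
The greatest energy released when a gaseous atom gains an electron among these belongs to Se.

Se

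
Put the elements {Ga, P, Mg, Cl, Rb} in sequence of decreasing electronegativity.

Cl > P > Ga > Mg > Rb

Mg is in period 3, group 2; P is in period 3, group 15; Cl is in period 3, group 17; Ga is in period 4, group 13; Rb is in period 5, group 1.
Smaller atoms with higher effective nuclear charge are more electronegative.
These span different periods and groups, so the two trends combine.
Mg > Rb: relative to Rb, both the across-period and down-group shifts push Mg's electronegativity up.
Ga > Mg: the two effects oppose for this pair; the across-period effect wins (1.81 vs 1.31).
P > Ga: relative to Ga, both the across-period and down-group shifts push P's electronegativity up.
Cl > P: Cl lies to the right of P in period 3, so the across-period effect alone puts Cl higher.
For reference (Pauling): Mg 1.31, P 2.19, Cl 3.16, Ga 1.81, Rb 0.82.
So from highest to lowest: Cl > P > Ga > Mg > Rb.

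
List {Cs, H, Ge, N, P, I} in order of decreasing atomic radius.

H is in period 1, group 1; N is in period 2, group 15; P is in period 3, group 15; Ge is in period 4, group 14; I is in period 5, group 17; Cs is in period 6, group 1.
Across a period the added protons contract the valence shell; down a group each new principal shell makes the atom larger.
These span different periods and groups, so the two trends combine.
N > H: the two effects oppose for this pair; the down-group effect wins (71 vs 32 pm).
P > N: they share group 15; the group trend gives P the larger value.
Ge > P: relative to P, both the across-period and down-group shifts push Ge's atomic radius up.
I > Ge: the two effects oppose for this pair; the down-group effect wins (133 vs 121 pm).
Cs > I: both effects reinforce here, so Cs is clearly the larger of the two.
Tabulated atomic radius (pm): H 32, N 71, P 111, Ge 121, I 133, Cs 232.
So from largest to smallest: Cs > I > Ge > P > N > H.

Cs > I > Ge > P > N > H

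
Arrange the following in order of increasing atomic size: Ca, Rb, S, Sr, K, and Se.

S, Se, Ca, Sr, K, Rb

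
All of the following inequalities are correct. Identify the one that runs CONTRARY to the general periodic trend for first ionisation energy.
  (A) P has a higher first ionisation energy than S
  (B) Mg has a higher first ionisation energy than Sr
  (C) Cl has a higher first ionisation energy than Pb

(A)

The general trend: first ionisation energy increases across a period and decreases down a group.
(A) P (period 3, group 15) vs S (period 3, group 16): the stated order contradicts the simple trend.
(B) Mg (period 3, group 2) vs Sr (period 5, group 2): the stated order agrees with the simple trend.
(C) Cl (period 3, group 17) vs Pb (period 6, group 14): the stated order agrees with the simple trend.
The exception is (A): S (3p⁴) ionizes more easily than half-filled P (3p³) because the paired 3p electron in S is pushed out by e⁻–e⁻ repulsion.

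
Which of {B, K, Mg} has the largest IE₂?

The second ionization energy removes an electron from the +1 ion. For each element: B⁺ still has 2 valence electrons; K⁺ is the bare [Ar] core; Mg⁺ still has 1 valence electron.
Breaking into a closed-shell core is much more expensive than removing a leftover valence electron — K has the largest IE_2 here.
Valence configurations: B⁺ [He]2s², Mg⁺ [Ne]3s¹.
The numbers (kJ/mol): B 2427, K 3052, Mg 1451.
Overall IE_2 order: Mg < B < K.

K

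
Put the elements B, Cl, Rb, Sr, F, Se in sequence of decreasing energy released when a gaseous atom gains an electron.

Electron affinity generally becomes more exothermic across a period toward the halogens and less exothermic down a group.
These span different periods and groups, so the two trends combine.
B > Sr: both effects reinforce here, so B is clearly the higher of the two.
Rb > B: this pair runs against the simple trend — see the exception note.
Se > Rb: relative to Rb, both the across-period and down-group shifts push Se's electron affinity up.
F > Se: relative to Se, both the across-period and down-group shifts push F's electron affinity up.
Cl > F: this pair runs against the simple trend — see the exception note.
Note the exception: Rb has a higher electron affinity than B, contrary to the simple trend — B's ns²np¹ configuration gives only a small electron affinity — the sparsely filled np subshell binds an added electron weakly.
Note the exception: Cl has a higher electron affinity than F, contrary to the simple trend — F's small 2p subshell makes the incoming electron feel strong e⁻–e⁻ repulsion, so Cl actually releases more energy on gaining an electron.
Note the exception: Rb has a higher electron affinity than Sr, contrary to the simple trend — adding an electron to Sr (ns²) has to open a new, higher-energy np subshell, which is unfavourable.
Tabulated electron affinity (kJ/mol): B 27, F 328, Cl 349, Se 195, Rb 47, Sr 5.
So from highest to lowest: Cl > F > Se > Rb > B > Sr.

Cl > F > Se > Rb > B > Sr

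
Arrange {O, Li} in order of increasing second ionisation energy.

O < Li

Consider each +1 ion: O⁺ still has 5 valence electrons; Li⁺ is the bare [He] core.
Breaking into a closed-shell core is much more expensive than removing a leftover valence electron — Li has the largest IE_2 here.
Approximate IE_2 values (kJ/mol): O 3388, Li 7298.
Putting it together, IE_2: O < Li.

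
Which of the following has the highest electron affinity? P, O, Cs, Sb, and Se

Se

O is in period 2, group 16; P is in period 3, group 15; Se is in period 4, group 16; Sb is in period 5, group 15; Cs is in period 6, group 1.
EA tends to increase across a period and decrease down a group, though the pattern is less regular than for IE or radius.
These span different periods and groups, so the two trends combine.
P > Cs: both effects reinforce here, so P is clearly the higher of the two.
Sb > P: this pair runs against the simple trend — see the exception note.
O > Sb: relative to Sb, both the across-period and down-group shifts push O's electron affinity up.
Se > O: this pair runs against the simple trend — see the exception note.
Note the exception: Sb has a higher electron affinity than P, contrary to the simple trend — both are half-filled np³, but the pairing/repulsion penalty for the added electron shrinks as the p orbitals become larger and more diffuse down the group, and for Sb that outweighs the weaker nuclear attraction.
Note the exception: Se has a higher electron affinity than O, contrary to the simple trend — O's compact 2p subshell gives strong electron–electron repulsion on the added electron.
For reference (kJ/mol): O 141, P 72, Se 195, Sb 103, Cs 46.
The highest electron affinity among these belongs to Se.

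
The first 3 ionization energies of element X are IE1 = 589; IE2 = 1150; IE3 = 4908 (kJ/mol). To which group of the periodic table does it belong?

Look for the largest jump between consecutive ionization energies: IE3/IE2 ≈ 4.3, far larger than any earlier ratio.
That jump marks the point where a core electron is being removed. So the atom has 2 valence electrons.
A main-group element with 2 valence electrons is in group 2.

Group 2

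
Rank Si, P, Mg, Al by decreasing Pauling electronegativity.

Atoms toward the upper right of the periodic table pull bonding electrons most strongly.
All lie in period 3, so electronegativity increases left to right.
So from highest to lowest: P > Si > Al > Mg.

P > Si > Al > Mg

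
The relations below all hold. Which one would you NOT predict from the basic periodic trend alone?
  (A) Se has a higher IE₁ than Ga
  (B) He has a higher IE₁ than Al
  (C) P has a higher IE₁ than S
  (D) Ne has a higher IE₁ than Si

The general trend: IE₁ increases across a period and decreases down a group.
(A) Se (period 4, group 16) vs Ga (period 4, group 13): the stated order agrees with the simple trend.
(B) He (period 1, group 18) vs Al (period 3, group 13): the stated order agrees with the simple trend.
(C) P (period 3, group 15) vs S (period 3, group 16): the stated order contradicts the simple trend.
(D) Ne (period 2, group 18) vs Si (period 3, group 14): the stated order agrees with the simple trend.
The exception is (C): S (3p⁴) ionizes more easily than half-filled P (3p³) because the paired 3p electron in S is pushed out by e⁻–e⁻ repulsion.

(C)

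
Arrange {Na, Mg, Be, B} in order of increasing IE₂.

IE_2 is the cost of taking one more electron from the +1 cation: Na⁺ is the bare [Ne] core; Mg⁺ still has 1 valence electron; Be⁺ still has 1 valence electron; B⁺ still has 2 valence electrons.
Core electrons are held far more tightly than valence electrons, so Na tops the IE_2 order.
Valence configurations: Mg⁺ [Ne]3s¹, Be⁺ [He]2s¹, B⁺ [He]2s².
The numbers (kJ/mol): Na 4562, Mg 1451, Be 1757, B 2427.
Putting it together, IE_2: Mg < Be < B < Na.

Mg, Be, B, Na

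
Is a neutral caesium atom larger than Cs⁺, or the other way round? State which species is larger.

Cs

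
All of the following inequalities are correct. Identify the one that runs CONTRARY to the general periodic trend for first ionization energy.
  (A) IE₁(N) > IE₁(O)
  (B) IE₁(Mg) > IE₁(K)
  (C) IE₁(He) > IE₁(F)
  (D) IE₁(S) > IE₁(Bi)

(A)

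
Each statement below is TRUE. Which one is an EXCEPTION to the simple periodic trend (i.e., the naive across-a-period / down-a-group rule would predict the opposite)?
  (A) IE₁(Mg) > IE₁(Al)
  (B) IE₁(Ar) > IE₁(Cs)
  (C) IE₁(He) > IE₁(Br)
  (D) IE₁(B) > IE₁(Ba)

(A)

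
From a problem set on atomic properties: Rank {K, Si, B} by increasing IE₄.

Si < K < B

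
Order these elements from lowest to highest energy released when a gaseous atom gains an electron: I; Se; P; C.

P, C, Se, I

C is in period 2, group 14; P is in period 3, group 15; Se is in period 4, group 16; I is in period 5, group 17.
EA tends to increase across a period and decrease down a group, though the pattern is less regular than for IE or radius.
These sit on a diagonal, where the across-period and down-group effects partly cancel.
C > P: period and group pull opposite ways; the down-group shift dominates (122 vs 72 kJ/mol).
Se > C: period and group pull opposite ways; the across-period shift dominates (195 vs 122 kJ/mol).
I > Se: period and group pull opposite ways; the across-period shift dominates (295 vs 195 kJ/mol).
Approximate values (kJ/mol): C 122, P 72, Se 195, I 295.
So from lowest to highest: P < C < Se < I.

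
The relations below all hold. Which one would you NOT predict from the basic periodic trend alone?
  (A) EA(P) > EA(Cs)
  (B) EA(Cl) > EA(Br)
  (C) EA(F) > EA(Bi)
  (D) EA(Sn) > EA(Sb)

The general trend: electron affinity increases across a period and decreases down a group.
(A) P (period 3, group 15) vs Cs (period 6, group 1): the stated order agrees with the simple trend.
(B) Cl (period 3, group 17) vs Br (period 4, group 17): the stated order agrees with the simple trend.
(C) F (period 2, group 17) vs Bi (period 6, group 15): the stated order agrees with the simple trend.
(D) Sn (period 5, group 14) vs Sb (period 5, group 15): the stated order contradicts the simple trend.
The exception is (D): adding an electron to Sb's half-filled 5p³ is unfavourable, so Sn has the more exothermic EA.

(D)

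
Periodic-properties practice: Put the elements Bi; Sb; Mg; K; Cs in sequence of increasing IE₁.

Across a period the outer electron is held more tightly (higher IE₁); down a group it sits in a higher shell, more shielded, and comes off more easily.
These span different periods and groups, so the two trends combine.
K > Cs: they share group 1; the group trend gives K the larger value.
Bi > K: period and group pull opposite ways; the across-period shift dominates (703 vs 419 kJ/mol).
Mg > Bi: the two effects oppose for this pair; the down-group effect wins (738 vs 703 kJ/mol).
Sb > Mg: the two effects oppose for this pair; the across-period effect wins (831 vs 738 kJ/mol).
Tabulated first ionization energy (kJ/mol): Mg 738, K 419, Sb 831, Cs 376, Bi 703.
So from lowest to highest: Cs < K < Bi < Mg < Sb.

Cs < K < Bi < Mg < Sb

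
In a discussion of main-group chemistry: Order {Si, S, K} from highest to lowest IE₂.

After 1 electron has been removed, what remains? Si⁺ still has 3 valence electrons; S⁺ still has 5 valence electrons; K⁺ is the bare [Ar] core.
Breaking into a closed-shell core is much more expensive than removing a leftover valence electron — K has the largest IE_2 here.
Valence configurations: Si⁺ [Ne]3s²3p¹, S⁺ [Ne]3s²3p³.
The numbers (kJ/mol): Si 1577, S 2252, K 3052.
Putting it together, IE_2: Si < S < K.

K > S > Si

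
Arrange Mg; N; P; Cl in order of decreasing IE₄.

Mg > N > Cl > P

IE_4 is the cost of taking one more electron from the +3 cation: Mg³⁺ is already 1 electron into the core; N³⁺ still has 2 valence electrons; P³⁺ still has 2 valence electrons; Cl³⁺ still has 4 valence electrons.
Core electrons are held far more tightly than valence electrons, so Mg tops the IE_4 order.
Valence configurations: N³⁺ [He]2s², P³⁺ [Ne]3s², Cl³⁺ [Ne]3s²3p².
The numbers (kJ/mol): Mg 10543, N 7475, P 4964, Cl 5159.
Overall IE_4 order: P < Cl < N < Mg.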